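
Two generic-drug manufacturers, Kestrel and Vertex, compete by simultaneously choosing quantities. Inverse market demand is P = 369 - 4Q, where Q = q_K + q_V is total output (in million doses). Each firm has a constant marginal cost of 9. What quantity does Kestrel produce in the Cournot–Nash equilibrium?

Each firm earns π_i = (369 - 4Q)q_i - 9q_i.
First-order condition (treating rivals' output as given): 360 - 8q_i - 4q_j = 0.
By symmetry each firm produces the same amount; substituting q_j = q_i yields q_i = 360/12 = 30.

30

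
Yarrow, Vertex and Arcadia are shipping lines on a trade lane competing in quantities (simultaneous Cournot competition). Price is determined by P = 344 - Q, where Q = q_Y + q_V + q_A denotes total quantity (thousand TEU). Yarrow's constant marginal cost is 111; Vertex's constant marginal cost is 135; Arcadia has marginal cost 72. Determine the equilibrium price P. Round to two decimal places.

Yarrow's profit: π_Y = (344 - Q)q_Y - (111q_Y). Setting ∂π_Y/∂q_Y = 0: 233 - 2q_Y - (q_V + q_A) = 0.
Vertex's first-order condition: 209 - 2q_V - (q_Y + q_A) = 0.
Arcadia's first-order condition: 272 - 2q_A - (q_Y + q_V) = 0.
Summing all 3 equations gives 714 − 4Q = 0, hence Q = 357/2.
Back-substituting: q_Y = (233 − 357/2) = 109/2, q_V = (209 − 357/2) = 61/2, q_A = (272 − 357/2) = 187/2.
Total output Q = 357/2, so price P = 344 - 357/2 = 331/2.

165.50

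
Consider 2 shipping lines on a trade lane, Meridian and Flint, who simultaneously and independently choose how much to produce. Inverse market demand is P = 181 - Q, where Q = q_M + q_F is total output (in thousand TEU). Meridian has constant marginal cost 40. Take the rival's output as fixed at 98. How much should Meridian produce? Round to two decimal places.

With the rival's output fixed at 98, Meridian's profit is π_M = (181 - 98 - q_M)q_M - (40q_M) = (83 - q_M)q_M - (40q_M).
∂π_M/∂q_M = 43 - 2q_M = 0, so q_M = 43/2.

21.50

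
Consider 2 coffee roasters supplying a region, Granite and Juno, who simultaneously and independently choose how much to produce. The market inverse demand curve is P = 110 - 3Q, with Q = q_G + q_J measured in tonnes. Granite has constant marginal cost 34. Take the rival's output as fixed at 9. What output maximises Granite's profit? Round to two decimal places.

With the rival's output fixed at 9, Granite's profit is π_G = (110 - 3·9 - 3q_G)q_G - (34q_G) = (83 - 3q_G)q_G - (34q_G).
∂π_G/∂q_G = 49 - 6q_G = 0, so q_G = 49/6.

8.17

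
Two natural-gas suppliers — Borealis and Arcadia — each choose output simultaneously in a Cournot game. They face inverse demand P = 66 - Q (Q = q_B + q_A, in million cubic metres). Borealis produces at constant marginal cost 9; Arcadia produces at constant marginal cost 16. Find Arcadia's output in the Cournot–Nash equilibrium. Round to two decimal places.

14.33

Borealis's profit: π_B = (66 - Q)q_B - (9q_B). Setting ∂π_B/∂q_B = 0: 57 - 2q_B - (q_A) = 0.
Arcadia's first-order condition: 50 - 2q_A - (q_B) = 0.
So q_B = (57 - q_A)/2 and q_A = (50 - q_B)/2.
Solving the pair: q_B = 64/3, q_A = 43/3.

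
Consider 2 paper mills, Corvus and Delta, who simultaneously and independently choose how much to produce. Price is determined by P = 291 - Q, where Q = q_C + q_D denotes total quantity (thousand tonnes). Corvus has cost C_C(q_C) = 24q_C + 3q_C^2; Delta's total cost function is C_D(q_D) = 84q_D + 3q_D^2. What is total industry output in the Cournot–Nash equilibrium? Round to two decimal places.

52.67

Corvus's profit: π_C = (291 - Q)q_C - (24q_C + 3q_C²). Setting ∂π_C/∂q_C = 0: 267 - 8q_C - (q_D) = 0.
Delta's first-order condition: 207 - 8q_D - (q_C) = 0.
Best responses: q_C = (267 - q_D)/8, q_D = (207 - q_C)/8.
Solving the pair: q_C = 643/21, q_D = 463/21.
Total output Q = 643/21 + 463/21 = 158/3.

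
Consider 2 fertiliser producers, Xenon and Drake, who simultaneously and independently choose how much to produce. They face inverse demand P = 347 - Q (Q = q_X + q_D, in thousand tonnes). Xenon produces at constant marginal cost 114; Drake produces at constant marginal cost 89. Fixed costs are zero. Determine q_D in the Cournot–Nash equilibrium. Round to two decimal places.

Xenon's profit: π_X = (347 - Q)q_X - (114q_X). Setting ∂π_X/∂q_X = 0: 233 - 2q_X - (q_D) = 0.
Drake's first-order condition: 258 - 2q_D - (q_X) = 0.
Rearranging gives the reaction functions q_X = (233 - q_D)/2 and q_D = (258 - q_X)/2.
Substituting one into the other gives q_X = 208/3 and q_D = 283/3.

94.33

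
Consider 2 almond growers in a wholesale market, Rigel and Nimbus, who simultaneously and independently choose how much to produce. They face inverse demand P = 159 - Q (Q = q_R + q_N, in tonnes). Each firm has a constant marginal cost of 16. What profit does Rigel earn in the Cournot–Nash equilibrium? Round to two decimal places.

2272.11

A representative firm's profit is π_i = q_i(159 - Q) - 16q_i.
Setting ∂π_i/∂q_i = 0 with rivals' quantities fixed: 143 - 2q_i - q_j = 0.
By symmetry each firm produces the same amount; substituting q_j = q_i yields q_i = 143/3.
Price P = 159 - 286/3 = 191/3.
Rigel's profit: (191/3 - 16)·(143/3) = 2272.1111.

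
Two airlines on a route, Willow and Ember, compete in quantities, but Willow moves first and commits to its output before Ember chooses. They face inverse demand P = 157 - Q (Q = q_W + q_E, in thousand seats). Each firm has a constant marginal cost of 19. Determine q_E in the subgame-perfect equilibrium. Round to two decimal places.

34.50

Solve by backward induction. Given q_W, the follower Ember maximises π_E = (157 - q_W - q_E)q_E - 19q_E.
∂π_E/∂q_E = 138 - q_W - 2q_E = 0 gives the reaction function q_E = (138 - q_W)/2.
The leader anticipates this reaction. Substituting into P = 157 - Q gives P = 88 - (1/2)q_W, so π_W = (88 - (1/2)q_W)q_W - 19q_W.
Leader FOC: 69 - q_W = 0, so q_W = 69.
Then q_E = (138 - 69)/2 = 69/2.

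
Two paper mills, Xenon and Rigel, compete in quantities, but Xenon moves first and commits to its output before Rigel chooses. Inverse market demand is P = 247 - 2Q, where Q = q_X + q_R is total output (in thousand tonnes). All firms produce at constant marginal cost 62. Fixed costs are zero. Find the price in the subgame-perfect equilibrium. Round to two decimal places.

108.25

Solve by backward induction. Given q_X, the follower Rigel maximises π_R = (247 - 2q_X - 2q_R)q_R - 62q_R.
Setting the follower's marginal profit to zero, 185 - 2q_X - 4q_R = 0, i.e. q_R = (185 - 2q_X)/4.
Xenon substitutes q_R(q_X) into its own profit: π_X = q_X(247 - 2q_X - (185 - 2q_X)/2) - 62q_X = (309/2 - q_X)q_X - 62q_X.
Maximising: ∂π_X/∂q_X = 185/2 - 2q_X = 0, giving q_X = 185/4.
Then q_R = (185 - 2·(185/4))/4 = 185/8.
Total output Q = 555/8, so price P = 247 - 2·(555/8) = 433/4.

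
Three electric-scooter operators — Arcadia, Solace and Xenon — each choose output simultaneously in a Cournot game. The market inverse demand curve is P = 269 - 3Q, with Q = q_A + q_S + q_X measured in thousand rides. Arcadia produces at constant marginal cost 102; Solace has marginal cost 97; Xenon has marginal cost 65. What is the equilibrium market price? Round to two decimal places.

Arcadia's profit: π_A = (269 - 3Q)q_A - (102q_A). Setting ∂π_A/∂q_A = 0: 167 - 6q_A - 3(q_S + q_X) = 0.
Solace's first-order condition: 172 - 6q_S - 3(q_A + q_X) = 0.
Xenon's profit: π_X = (269 - 3Q)q_X - (65q_X). Setting ∂π_X/∂q_X = 0: 204 - 6q_X - 3(q_A + q_S) = 0.
Adding the 3 first-order conditions: 543 − 12Q = 0, so Q = 181/4.
Back-substituting: q_A = (167 − 543/4)/3 = 125/12, q_S = (172 − 543/4)/3 = 145/12, q_X = (204 − 543/4)/3 = 91/4.
Total output Q = 181/4, so price P = 269 - 3·(181/4) = 533/4.

133.25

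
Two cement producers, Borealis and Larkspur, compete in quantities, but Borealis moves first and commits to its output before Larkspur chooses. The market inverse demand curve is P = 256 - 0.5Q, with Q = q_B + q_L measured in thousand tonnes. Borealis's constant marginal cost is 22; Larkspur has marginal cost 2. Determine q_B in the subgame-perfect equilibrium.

The follower Larkspur best-responds to any q_B: π_L = (256 - 0.5Q)q_L - 2q_L.
Follower FOC: 254 - (1/2)q_B - q_L = 0, so q_L(q_B) = (254 - (1/2)q_B).
Borealis substitutes q_L(q_B) into its own profit: π_B = q_B(256 - (1/2)q_B - (254 - (1/2)q_B)/2) - 22q_B = (129 - (1/4)q_B)q_B - 22q_B.
The leader's first-order condition 107 - (1/2)q_B = 0 yields q_B = 214.
Then q_L = (254 - (1/2)·214) = 147.

214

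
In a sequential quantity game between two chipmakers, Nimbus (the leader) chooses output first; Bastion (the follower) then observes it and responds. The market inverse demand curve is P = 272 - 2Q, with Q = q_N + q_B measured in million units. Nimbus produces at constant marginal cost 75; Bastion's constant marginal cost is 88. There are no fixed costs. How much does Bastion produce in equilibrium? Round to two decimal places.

The follower Bastion best-responds to any q_N: π_B = (272 - 2Q)q_B - 88q_B.
∂π_B/∂q_B = 184 - 2q_N - 4q_B = 0 gives the reaction function q_B = (184 - 2q_N)/4.
The leader anticipates this reaction. Substituting into P = 272 - 2Q gives P = 180 - q_N, so π_N = (180 - q_N)q_N - 75q_N.
The leader's first-order condition 105 - 2q_N = 0 yields q_N = 105/2.
Then q_B = (184 - 2·(105/2))/4 = 79/4.

19.75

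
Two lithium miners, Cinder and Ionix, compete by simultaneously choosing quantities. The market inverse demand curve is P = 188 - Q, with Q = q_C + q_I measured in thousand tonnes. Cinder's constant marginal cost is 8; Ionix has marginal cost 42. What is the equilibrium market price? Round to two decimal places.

79.33

Cinder's profit: π_C = (188 - Q)q_C - (8q_C). Setting ∂π_C/∂q_C = 0: 180 - 2q_C - (q_I) = 0.
Ionix's profit: π_I = (188 - Q)q_I - (42q_I). Setting ∂π_I/∂q_I = 0: 146 - 2q_I - (q_C) = 0.
Best responses: q_C = (180 - q_I)/2, q_I = (146 - q_C)/2.
Substituting one into the other gives q_C = 214/3 and q_I = 112/3.
Total output Q = 326/3, so price P = 188 - 326/3 = 238/3.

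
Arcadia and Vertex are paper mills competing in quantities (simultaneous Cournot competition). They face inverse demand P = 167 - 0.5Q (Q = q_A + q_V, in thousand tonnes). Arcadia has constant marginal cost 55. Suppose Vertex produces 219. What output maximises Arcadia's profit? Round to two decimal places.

With the rival's output fixed at 219, Arcadia's profit is π_A = (167 - (1/2)·219 - (1/2)q_A)q_A - (55q_A) = (115/2 - (1/2)q_A)q_A - (55q_A).
∂π_A/∂q_A = 5/2 - q_A = 0, so q_A = 5/2.

2.50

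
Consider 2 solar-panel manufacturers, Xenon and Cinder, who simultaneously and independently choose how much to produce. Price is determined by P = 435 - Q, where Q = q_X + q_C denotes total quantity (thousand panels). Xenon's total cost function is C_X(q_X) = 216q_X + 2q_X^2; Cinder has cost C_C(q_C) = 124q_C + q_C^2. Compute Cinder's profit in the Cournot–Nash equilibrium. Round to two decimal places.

10255.61

Xenon's profit: π_X = (435 - Q)q_X - (216q_X + 2q_X²). Setting ∂π_X/∂q_X = 0: 219 - 6q_X - (q_C) = 0.
Cinder's profit: π_C = (435 - Q)q_C - (124q_C + q_C²). Setting ∂π_C/∂q_C = 0: 311 - 4q_C - (q_X) = 0.
So q_X = (219 - q_C)/6 and q_C = (311 - q_X)/4.
Substituting one into the other gives q_X = 565/23 and q_C = 1647/23.
Price P = 435 - 96.1739 = 338.8261.
Cinder's profit: 338.8261·(1647/23) - 124·(1647/23) - (1647/23)² = 10255.6106.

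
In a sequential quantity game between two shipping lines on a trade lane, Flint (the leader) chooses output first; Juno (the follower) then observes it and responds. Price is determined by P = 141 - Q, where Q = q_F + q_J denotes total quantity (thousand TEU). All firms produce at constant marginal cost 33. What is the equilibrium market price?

60

Solve by backward induction. Given q_F, the follower Juno maximises π_J = (141 - q_F - q_J)q_J - 33q_J.
∂π_J/∂q_J = 108 - q_F - 2q_J = 0 gives the reaction function q_J = (108 - q_F)/2.
Flint substitutes q_J(q_F) into its own profit: π_F = q_F(141 - q_F - (108 - q_F)/2) - 33q_F = (87 - (1/2)q_F)q_F - 33q_F.
Leader FOC: 54 - q_F = 0, so q_F = 54.
Then q_J = (108 - 54)/2 = 27.
Total output Q = 81, so price P = 141 - 81 = 60.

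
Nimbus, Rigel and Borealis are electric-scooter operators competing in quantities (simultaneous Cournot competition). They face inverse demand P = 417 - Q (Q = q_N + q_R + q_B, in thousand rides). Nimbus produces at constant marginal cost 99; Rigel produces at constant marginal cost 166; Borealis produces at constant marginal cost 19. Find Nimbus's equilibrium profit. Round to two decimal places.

Nimbus's profit: π_N = (417 - Q)q_N - (99q_N). Setting ∂π_N/∂q_N = 0: 318 - 2q_N - (q_R + q_B) = 0.
Rigel's first-order condition: 251 - 2q_R - (q_N + q_B) = 0.
Borealis's first-order condition: 398 - 2q_B - (q_N + q_R) = 0.
Adding the 3 conditions: 967 − 2Q − 2Q = 0, i.e. Q = 967/4.
Back-substituting: q_N = (318 − 967/4) = 305/4, q_R = (251 − 967/4) = 37/4, q_B = (398 − 967/4) = 625/4.
Price P = 417 - 967/4 = 701/4.
Nimbus's profit: (701/4 - 99)·(305/4) = 5814.0625.

5814.06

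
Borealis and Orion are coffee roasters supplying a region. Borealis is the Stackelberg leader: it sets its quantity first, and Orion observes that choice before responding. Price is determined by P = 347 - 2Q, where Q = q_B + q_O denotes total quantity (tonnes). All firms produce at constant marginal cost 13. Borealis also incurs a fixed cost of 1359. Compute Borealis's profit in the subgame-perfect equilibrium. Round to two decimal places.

The follower Orion best-responds to any q_B: π_O = (347 - 2Q)q_O - 13q_O.
∂π_O/∂q_O = 334 - 2q_B - 4q_O = 0 gives the reaction function q_O = (334 - 2q_B)/4.
Borealis substitutes q_O(q_B) into its own profit: π_B = q_B(347 - 2q_B - (334 - 2q_B)/2) - 13q_B = (180 - q_B)q_B - 13q_B.
Maximising: ∂π_B/∂q_B = 167 - 2q_B = 0, giving q_B = 167/2.
Then q_O = (334 - 2·(167/2))/4 = 167/4.
Price P = 347 - 2·(501/4) = 193/2.
Borealis's profit: (193/2 - 13)·(167/2) - 1359 = 5613.2500.

5613.25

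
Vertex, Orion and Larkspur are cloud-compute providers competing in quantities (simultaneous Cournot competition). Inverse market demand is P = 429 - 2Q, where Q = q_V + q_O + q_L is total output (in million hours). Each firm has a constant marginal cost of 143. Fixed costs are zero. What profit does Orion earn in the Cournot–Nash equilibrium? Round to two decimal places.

A representative firm's profit is π_i = q_i(429 - 2Q) - 143q_i.
First-order condition (treating rivals' output as given): 286 - 4q_i - 2·Σ_{j≠i} q_j = 0.
By symmetry each firm produces the same amount; substituting Σ_{j≠i} q_j = 2q_i yields q_i = 286/8 = 143/4.
Price P = 429 - 2·(429/4) = 429/2.
Orion's profit: (429/2 - 143)·(143/4) = 2556.1250.

2556.13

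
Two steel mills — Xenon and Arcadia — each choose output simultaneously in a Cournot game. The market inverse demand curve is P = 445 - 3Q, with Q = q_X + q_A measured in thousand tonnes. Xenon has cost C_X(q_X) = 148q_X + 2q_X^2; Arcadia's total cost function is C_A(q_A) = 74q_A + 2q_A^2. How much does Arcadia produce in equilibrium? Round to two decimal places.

Xenon's profit: π_X = (445 - 3Q)q_X - (148q_X + 2q_X²). Setting ∂π_X/∂q_X = 0: 297 - 10q_X - 3(q_A) = 0.
Arcadia's profit: π_A = (445 - 3Q)q_A - (74q_A + 2q_A²). Setting ∂π_A/∂q_A = 0: 371 - 10q_A - 3(q_X) = 0.
Rearranging gives the reaction functions q_X = (297 - 3q_A)/10 and q_A = (371 - 3q_X)/10.
Solving the pair: q_X = 1857/91, q_A = 30.9780.

30.98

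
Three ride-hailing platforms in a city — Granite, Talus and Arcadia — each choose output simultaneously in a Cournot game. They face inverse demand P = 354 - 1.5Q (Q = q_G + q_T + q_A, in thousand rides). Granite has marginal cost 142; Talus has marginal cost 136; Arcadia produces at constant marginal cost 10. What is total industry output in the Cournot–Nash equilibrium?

129

Granite's profit: π_G = (354 - 1.5Q)q_G - (142q_G). Setting ∂π_G/∂q_G = 0: 212 - 3q_G - (3/2)(q_T + q_A) = 0.
Talus's profit: π_T = (354 - 1.5Q)q_T - (136q_T). Setting ∂π_T/∂q_T = 0: 218 - 3q_T - (3/2)(q_G + q_A) = 0.
Arcadia's profit: π_A = (354 - 1.5Q)q_A - (10q_A). Setting ∂π_A/∂q_A = 0: 344 - 3q_A - (3/2)(q_G + q_T) = 0.
Adding the 3 first-order conditions: 774 − 6Q = 0, so Q = 129.
Back-substituting: q_G = (212 − 387/2)/(3/2) = 37/3, q_T = (218 − 387/2)/(3/2) = 49/3, q_A = (344 − 387/2)/(3/2) = 301/3.
Total output Q = 37/3 + 49/3 + 301/3 = 129.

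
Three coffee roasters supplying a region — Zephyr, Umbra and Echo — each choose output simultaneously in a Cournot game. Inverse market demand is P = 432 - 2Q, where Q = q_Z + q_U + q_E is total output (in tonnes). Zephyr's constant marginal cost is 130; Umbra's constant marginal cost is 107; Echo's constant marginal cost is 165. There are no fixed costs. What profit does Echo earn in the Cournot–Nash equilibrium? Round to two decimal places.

Zephyr's profit: π_Z = (432 - 2Q)q_Z - (130q_Z). Setting ∂π_Z/∂q_Z = 0: 302 - 4q_Z - 2(q_U + q_E) = 0.
Umbra's first-order condition: 325 - 4q_U - 2(q_Z + q_E) = 0.
Echo's first-order condition: 267 - 4q_E - 2(q_Z + q_U) = 0.
Adding the 3 first-order conditions: 894 − 8Q = 0, so Q = 447/4.
Back-substituting: q_Z = (302 − 447/2)/2 = 157/4, q_U = (325 − 447/2)/2 = 203/4, q_E = (267 − 447/2)/2 = 87/4.
Price P = 432 - 2·(447/4) = 417/2.
Echo's profit: (417/2 - 165)·(87/4) = 946.1250.

946.13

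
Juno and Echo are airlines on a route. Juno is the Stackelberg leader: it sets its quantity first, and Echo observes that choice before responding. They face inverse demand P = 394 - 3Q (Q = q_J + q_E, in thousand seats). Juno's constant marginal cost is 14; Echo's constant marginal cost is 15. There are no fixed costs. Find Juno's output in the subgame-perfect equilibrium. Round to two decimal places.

The follower Echo best-responds to any q_J: π_E = (394 - 3Q)q_E - 15q_E.
Follower FOC: 379 - 3q_J - 6q_E = 0, so q_E(q_J) = (379 - 3q_J)/6.
Juno substitutes q_E(q_J) into its own profit: π_J = q_J(394 - 3q_J - (379 - 3q_J)/2) - 14q_J = (409/2 - (3/2)q_J)q_J - 14q_J.
Leader FOC: 381/2 - 3q_J = 0, so q_J = 127/2.
Then q_E = (379 - 3·(127/2))/6 = 377/12.

63.50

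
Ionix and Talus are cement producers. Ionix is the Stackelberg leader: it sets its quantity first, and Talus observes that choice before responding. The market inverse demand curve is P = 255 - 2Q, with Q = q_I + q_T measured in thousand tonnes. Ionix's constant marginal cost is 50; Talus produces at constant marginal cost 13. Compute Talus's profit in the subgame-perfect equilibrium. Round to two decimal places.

Solve by backward induction. Given q_I, the follower Talus maximises π_T = (255 - 2q_I - 2q_T)q_T - 13q_T.
Setting the follower's marginal profit to zero, 242 - 2q_I - 4q_T = 0, i.e. q_T = (242 - 2q_I)/4.
The leader anticipates this reaction. Substituting into P = 255 - 2Q gives P = 134 - q_I, so π_I = (134 - q_I)q_I - 50q_I.
The leader's first-order condition 84 - 2q_I = 0 yields q_I = 42.
Then q_T = (242 - 2·42)/4 = 79/2.
Price P = 255 - 2·(163/2) = 92.
Talus's profit: (92 - 13)·(79/2) = 3120.5000.

3120.50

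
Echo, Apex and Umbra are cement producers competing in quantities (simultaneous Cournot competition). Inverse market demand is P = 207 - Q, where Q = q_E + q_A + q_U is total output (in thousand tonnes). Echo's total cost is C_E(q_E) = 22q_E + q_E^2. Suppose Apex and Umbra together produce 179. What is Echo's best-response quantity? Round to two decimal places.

1.50

With rivals' combined output fixed at 179, Echo's profit is π_E = (207 - 179 - q_E)q_E - (22q_E + q_E²) = (28 - q_E)q_E - (22q_E + q_E²).
∂π_E/∂q_E = 6 - 4q_E = 0, so q_E = 3/2.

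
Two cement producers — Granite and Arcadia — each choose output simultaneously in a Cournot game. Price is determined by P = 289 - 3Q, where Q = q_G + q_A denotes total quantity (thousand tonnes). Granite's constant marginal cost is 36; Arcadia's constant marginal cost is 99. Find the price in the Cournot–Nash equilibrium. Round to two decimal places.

Granite's profit: π_G = (289 - 3Q)q_G - (36q_G). Setting ∂π_G/∂q_G = 0: 253 - 6q_G - 3(q_A) = 0.
Arcadia's first-order condition: 190 - 6q_A - 3(q_G) = 0.
Best responses: q_G = (253 - 3q_A)/6, q_A = (190 - 3q_G)/6.
Solving the pair: q_G = 316/9, q_A = 127/9.
Total output Q = 443/9, so price P = 289 - 3·(443/9) = 424/3.

141.33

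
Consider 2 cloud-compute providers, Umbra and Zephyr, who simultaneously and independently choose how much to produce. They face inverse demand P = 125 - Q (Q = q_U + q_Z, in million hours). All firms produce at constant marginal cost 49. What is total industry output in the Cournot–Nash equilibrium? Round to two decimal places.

50.67

Each firm earns π_i = (125 - Q)q_i - 49q_i.
Setting ∂π_i/∂q_i = 0 with rivals' quantities fixed: 76 - 2q_i - q_j = 0.
By symmetry each firm produces the same amount; substituting q_j = q_i yields q_i = 76/3.
Total output Q = 76/3 + 76/3 = 152/3.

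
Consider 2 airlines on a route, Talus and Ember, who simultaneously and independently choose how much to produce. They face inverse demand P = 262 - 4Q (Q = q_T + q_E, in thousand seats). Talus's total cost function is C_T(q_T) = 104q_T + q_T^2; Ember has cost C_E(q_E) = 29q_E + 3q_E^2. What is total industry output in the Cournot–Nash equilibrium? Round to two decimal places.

24.02

Talus's profit: π_T = (262 - 4Q)q_T - (104q_T + q_T²). Setting ∂π_T/∂q_T = 0: 158 - 10q_T - 4(q_E) = 0.
Ember's profit: π_E = (262 - 4Q)q_E - (29q_E + 3q_E²). Setting ∂π_E/∂q_E = 0: 233 - 14q_E - 4(q_T) = 0.
Best responses: q_T = (158 - 4q_E)/10, q_E = (233 - 4q_T)/14.
Solving the pair: q_T = 320/31, q_E = 849/62.
Total output Q = 320/31 + 849/62 = 1489/62.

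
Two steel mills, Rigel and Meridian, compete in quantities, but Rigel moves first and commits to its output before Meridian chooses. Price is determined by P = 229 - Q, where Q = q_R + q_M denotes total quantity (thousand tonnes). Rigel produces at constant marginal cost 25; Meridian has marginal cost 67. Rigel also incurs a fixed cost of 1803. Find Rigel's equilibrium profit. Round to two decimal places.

5761.50

Solve by backward induction. Given q_R, the follower Meridian maximises π_M = (229 - q_R - q_M)q_M - 67q_M.
Setting the follower's marginal profit to zero, 162 - q_R - 2q_M = 0, i.e. q_M = (162 - q_R)/2.
Rigel substitutes q_M(q_R) into its own profit: π_R = q_R(229 - q_R - (162 - q_R)/2) - 25q_R = (148 - (1/2)q_R)q_R - 25q_R.
Leader FOC: 123 - q_R = 0, so q_R = 123.
Then q_M = (162 - 123)/2 = 39/2.
Price P = 229 - 285/2 = 173/2.
Rigel's profit: (173/2 - 25)·123 - 1803 = 5761.5000.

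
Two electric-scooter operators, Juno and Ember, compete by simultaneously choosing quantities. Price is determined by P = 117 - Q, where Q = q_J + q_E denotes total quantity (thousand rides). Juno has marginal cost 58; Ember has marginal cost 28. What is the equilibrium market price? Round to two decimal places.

Juno's profit: π_J = (117 - Q)q_J - (58q_J). Setting ∂π_J/∂q_J = 0: 59 - 2q_J - (q_E) = 0.
Ember's profit: π_E = (117 - Q)q_E - (28q_E). Setting ∂π_E/∂q_E = 0: 89 - 2q_E - (q_J) = 0.
So q_J = (59 - q_E)/2 and q_E = (89 - q_J)/2.
Substituting one into the other gives q_J = 29/3 and q_E = 119/3.
Total output Q = 148/3, so price P = 117 - 148/3 = 203/3.

67.67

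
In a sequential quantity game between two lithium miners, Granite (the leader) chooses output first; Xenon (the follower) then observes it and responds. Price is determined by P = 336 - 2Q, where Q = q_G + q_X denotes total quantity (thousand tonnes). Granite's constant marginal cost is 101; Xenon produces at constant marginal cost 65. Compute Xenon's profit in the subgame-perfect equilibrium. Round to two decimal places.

3676.53

Solve by backward induction. Given q_G, the follower Xenon maximises π_X = (336 - 2q_G - 2q_X)q_X - 65q_X.
Setting the follower's marginal profit to zero, 271 - 2q_G - 4q_X = 0, i.e. q_X = (271 - 2q_G)/4.
Granite substitutes q_X(q_G) into its own profit: π_G = q_G(336 - 2q_G - (271 - 2q_G)/2) - 101q_G = (401/2 - q_G)q_G - 101q_G.
Maximising: ∂π_G/∂q_G = 199/2 - 2q_G = 0, giving q_G = 199/4.
Then q_X = (271 - 2·(199/4))/4 = 343/8.
Price P = 336 - 2·(741/8) = 603/4.
Xenon's profit: (603/4 - 65)·(343/8) = 3676.5313.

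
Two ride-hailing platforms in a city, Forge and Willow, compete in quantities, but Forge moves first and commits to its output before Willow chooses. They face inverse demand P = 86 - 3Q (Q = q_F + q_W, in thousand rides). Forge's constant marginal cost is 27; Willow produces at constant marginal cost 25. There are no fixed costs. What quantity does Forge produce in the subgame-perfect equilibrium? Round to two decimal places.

Solve by backward induction. Given q_F, the follower Willow maximises π_W = (86 - 3q_F - 3q_W)q_W - 25q_W.
Setting the follower's marginal profit to zero, 61 - 3q_F - 6q_W = 0, i.e. q_W = (61 - 3q_F)/6.
The leader anticipates this reaction. Substituting into P = 86 - 3Q gives P = 111/2 - (3/2)q_F, so π_F = (111/2 - (3/2)q_F)q_F - 27q_F.
Maximising: ∂π_F/∂q_F = 57/2 - 3q_F = 0, giving q_F = 19/2.
Then q_W = (61 - 3·(19/2))/6 = 65/12.

9.50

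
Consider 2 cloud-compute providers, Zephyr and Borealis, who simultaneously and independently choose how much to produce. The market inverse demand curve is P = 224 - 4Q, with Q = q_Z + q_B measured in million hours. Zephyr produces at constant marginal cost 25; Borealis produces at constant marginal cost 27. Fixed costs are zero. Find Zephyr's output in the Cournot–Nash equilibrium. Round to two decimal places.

Zephyr's profit: π_Z = (224 - 4Q)q_Z - (25q_Z). Setting ∂π_Z/∂q_Z = 0: 199 - 8q_Z - 4(q_B) = 0.
Borealis's profit: π_B = (224 - 4Q)q_B - (27q_B). Setting ∂π_B/∂q_B = 0: 197 - 8q_B - 4(q_Z) = 0.
So q_Z = (199 - 4q_B)/8 and q_B = (197 - 4q_Z)/8.
Substituting one into the other gives q_Z = 67/4 and q_B = 65/4.

16.75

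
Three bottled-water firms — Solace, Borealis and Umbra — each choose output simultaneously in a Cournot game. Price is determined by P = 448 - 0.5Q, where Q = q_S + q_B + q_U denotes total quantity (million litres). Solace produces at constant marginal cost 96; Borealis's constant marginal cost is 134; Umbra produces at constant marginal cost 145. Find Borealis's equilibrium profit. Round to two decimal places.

Solace's profit: π_S = (448 - 0.5Q)q_S - (96q_S). Setting ∂π_S/∂q_S = 0: 352 - q_S - (1/2)(q_B + q_U) = 0.
Borealis's profit: π_B = (448 - 0.5Q)q_B - (134q_B). Setting ∂π_B/∂q_B = 0: 314 - q_B - (1/2)(q_S + q_U) = 0.
Umbra's profit: π_U = (448 - 0.5Q)q_U - (145q_U). Setting ∂π_U/∂q_U = 0: 303 - q_U - (1/2)(q_S + q_B) = 0.
Summing all 3 equations gives 969 − 2Q = 0, hence Q = 969/2.
Back-substituting: q_S = (352 − 969/4)/(1/2) = 439/2, q_B = (314 − 969/4)/(1/2) = 287/2, q_U = (303 − 969/4)/(1/2) = 243/2.
Price P = 448 - (1/2)·(969/2) = 823/4.
Borealis's profit: (823/4 - 134)·(287/2) = 10296.1250.

10296.13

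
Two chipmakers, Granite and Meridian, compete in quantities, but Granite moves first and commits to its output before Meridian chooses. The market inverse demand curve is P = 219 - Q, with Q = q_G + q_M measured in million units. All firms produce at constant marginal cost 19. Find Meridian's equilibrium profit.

Solve by backward induction. Given q_G, the follower Meridian maximises π_M = (219 - q_G - q_M)q_M - 19q_M.
Follower FOC: 200 - q_G - 2q_M = 0, so q_M(q_G) = (200 - q_G)/2.
Granite substitutes q_M(q_G) into its own profit: π_G = q_G(219 - q_G - (200 - q_G)/2) - 19q_G = (119 - (1/2)q_G)q_G - 19q_G.
The leader's first-order condition 100 - q_G = 0 yields q_G = 100.
Then q_M = (200 - 100)/2 = 50.
Price P = 219 - 150 = 69.
Meridian's profit: (69 - 19)·50 = 2500.

2500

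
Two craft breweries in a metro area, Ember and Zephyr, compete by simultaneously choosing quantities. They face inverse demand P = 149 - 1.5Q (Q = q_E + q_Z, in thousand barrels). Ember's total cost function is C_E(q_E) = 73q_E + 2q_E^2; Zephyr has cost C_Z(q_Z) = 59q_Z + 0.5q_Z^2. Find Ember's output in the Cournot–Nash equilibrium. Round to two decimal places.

Ember's profit: π_E = (149 - 1.5Q)q_E - (73q_E + 2q_E²). Setting ∂π_E/∂q_E = 0: 76 - 7q_E - (3/2)(q_Z) = 0.
Zephyr's first-order condition: 90 - 4q_Z - (3/2)(q_E) = 0.
Best responses: q_E = (76 - (3/2)q_Z)/7, q_Z = (90 - (3/2)q_E)/4.
Solving the pair: q_E = 676/103, q_Z = 20.0388.

6.56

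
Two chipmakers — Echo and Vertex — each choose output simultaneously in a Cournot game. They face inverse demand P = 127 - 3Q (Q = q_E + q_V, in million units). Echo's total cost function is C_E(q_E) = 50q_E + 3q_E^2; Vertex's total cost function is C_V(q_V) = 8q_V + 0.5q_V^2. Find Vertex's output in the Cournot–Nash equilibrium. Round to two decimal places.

15.96

Echo's profit: π_E = (127 - 3Q)q_E - (50q_E + 3q_E²). Setting ∂π_E/∂q_E = 0: 77 - 12q_E - 3(q_V) = 0.
Vertex's first-order condition: 119 - 7q_V - 3(q_E) = 0.
Rearranging gives the reaction functions q_E = (77 - 3q_V)/12 and q_V = (119 - 3q_E)/7.
Substituting one into the other gives q_E = 182/75 and q_V = 399/25.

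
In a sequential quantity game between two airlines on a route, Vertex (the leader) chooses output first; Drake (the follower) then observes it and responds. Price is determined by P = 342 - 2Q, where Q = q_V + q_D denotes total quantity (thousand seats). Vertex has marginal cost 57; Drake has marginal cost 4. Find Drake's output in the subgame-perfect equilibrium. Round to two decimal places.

55.50

The follower Drake best-responds to any q_V: π_D = (342 - 2Q)q_D - 4q_D.
Setting the follower's marginal profit to zero, 338 - 2q_V - 4q_D = 0, i.e. q_D = (338 - 2q_V)/4.
Vertex substitutes q_D(q_V) into its own profit: π_V = q_V(342 - 2q_V - (338 - 2q_V)/2) - 57q_V = (173 - q_V)q_V - 57q_V.
The leader's first-order condition 116 - 2q_V = 0 yields q_V = 58.
Then q_D = (338 - 2·58)/4 = 111/2.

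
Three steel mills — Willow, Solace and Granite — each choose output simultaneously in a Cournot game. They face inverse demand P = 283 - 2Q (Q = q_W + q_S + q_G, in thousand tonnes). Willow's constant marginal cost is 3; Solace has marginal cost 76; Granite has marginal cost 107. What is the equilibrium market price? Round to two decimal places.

Willow's profit: π_W = (283 - 2Q)q_W - (3q_W). Setting ∂π_W/∂q_W = 0: 280 - 4q_W - 2(q_S + q_G) = 0.
Solace's profit: π_S = (283 - 2Q)q_S - (76q_S). Setting ∂π_S/∂q_S = 0: 207 - 4q_S - 2(q_W + q_G) = 0.
Granite's first-order condition: 176 - 4q_G - 2(q_W + q_S) = 0.
Adding the 3 conditions: 663 − 4Q − 4Q = 0, i.e. Q = 663/8.
Back-substituting: q_W = (280 − 663/4)/2 = 457/8, q_S = (207 − 663/4)/2 = 165/8, q_G = (176 − 663/4)/2 = 41/8.
Total output Q = 663/8, so price P = 283 - 2·(663/8) = 469/4.

117.25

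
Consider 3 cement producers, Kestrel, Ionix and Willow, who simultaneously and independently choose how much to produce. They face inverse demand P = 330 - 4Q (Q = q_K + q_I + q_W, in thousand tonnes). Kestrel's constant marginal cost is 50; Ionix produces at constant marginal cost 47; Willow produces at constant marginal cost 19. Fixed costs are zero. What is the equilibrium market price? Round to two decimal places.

111.50

Kestrel's profit: π_K = (330 - 4Q)q_K - (50q_K). Setting ∂π_K/∂q_K = 0: 280 - 8q_K - 4(q_I + q_W) = 0.
Ionix's profit: π_I = (330 - 4Q)q_I - (47q_I). Setting ∂π_I/∂q_I = 0: 283 - 8q_I - 4(q_K + q_W) = 0.
Willow's profit: π_W = (330 - 4Q)q_W - (19q_W). Setting ∂π_W/∂q_W = 0: 311 - 8q_W - 4(q_K + q_I) = 0.
Adding the 3 conditions: 874 − 8Q − 8Q = 0, i.e. Q = 437/8.
Back-substituting: q_K = (280 − 437/2)/4 = 123/8, q_I = (283 − 437/2)/4 = 129/8, q_W = (311 − 437/2)/4 = 185/8.
Total output Q = 437/8, so price P = 330 - 4·(437/8) = 223/2.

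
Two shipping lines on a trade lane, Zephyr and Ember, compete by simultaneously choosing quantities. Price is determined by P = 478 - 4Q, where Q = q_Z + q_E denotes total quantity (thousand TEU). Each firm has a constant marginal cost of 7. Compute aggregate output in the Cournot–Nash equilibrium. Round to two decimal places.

A representative firm's profit is π_i = q_i(478 - 4Q) - 7q_i.
First-order condition (treating rivals' output as given): 471 - 8q_i - 4q_j = 0.
By symmetry each firm produces the same amount; substituting q_j = q_i yields q_i = 471/12 = 157/4.
Total output Q = 157/4 + 157/4 = 157/2.

78.50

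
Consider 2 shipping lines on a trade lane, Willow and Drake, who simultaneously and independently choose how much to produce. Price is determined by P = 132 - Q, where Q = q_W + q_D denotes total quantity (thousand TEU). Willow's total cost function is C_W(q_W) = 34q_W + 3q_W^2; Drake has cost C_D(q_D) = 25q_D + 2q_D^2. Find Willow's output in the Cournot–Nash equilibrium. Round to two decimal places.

Willow's profit: π_W = (132 - Q)q_W - (34q_W + 3q_W²). Setting ∂π_W/∂q_W = 0: 98 - 8q_W - (q_D) = 0.
Drake's profit: π_D = (132 - Q)q_D - (25q_D + 2q_D²). Setting ∂π_D/∂q_D = 0: 107 - 6q_D - (q_W) = 0.
So q_W = (98 - q_D)/8 and q_D = (107 - q_W)/6.
Solving the pair: q_W = 481/47, q_D = 758/47.

10.23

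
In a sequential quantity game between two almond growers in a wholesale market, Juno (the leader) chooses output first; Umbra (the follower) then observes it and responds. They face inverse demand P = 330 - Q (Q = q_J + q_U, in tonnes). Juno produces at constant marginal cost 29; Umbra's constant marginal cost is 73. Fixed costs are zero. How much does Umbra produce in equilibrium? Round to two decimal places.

The follower Umbra best-responds to any q_J: π_U = (330 - Q)q_U - 73q_U.
∂π_U/∂q_U = 257 - q_J - 2q_U = 0 gives the reaction function q_U = (257 - q_J)/2.
The leader anticipates this reaction. Substituting into P = 330 - Q gives P = 403/2 - (1/2)q_J, so π_J = (403/2 - (1/2)q_J)q_J - 29q_J.
Maximising: ∂π_J/∂q_J = 345/2 - q_J = 0, giving q_J = 345/2.
Then q_U = (257 - 345/2)/2 = 169/4.

42.25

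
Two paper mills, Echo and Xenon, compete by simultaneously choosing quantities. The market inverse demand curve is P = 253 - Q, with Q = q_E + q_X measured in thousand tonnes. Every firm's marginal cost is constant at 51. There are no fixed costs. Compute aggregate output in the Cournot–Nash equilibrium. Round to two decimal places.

134.67

Each firm earns π_i = (253 - Q)q_i - 51q_i.
First-order condition (treating rivals' output as given): 202 - 2q_i - q_j = 0.
By symmetry each firm produces the same amount; substituting q_j = q_i yields q_i = 202/3.
Total output Q = 202/3 + 202/3 = 404/3.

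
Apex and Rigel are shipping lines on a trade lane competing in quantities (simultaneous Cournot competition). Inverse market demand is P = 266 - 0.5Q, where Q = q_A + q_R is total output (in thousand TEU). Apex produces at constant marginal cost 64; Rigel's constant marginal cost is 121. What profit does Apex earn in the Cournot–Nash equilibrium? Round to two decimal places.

14906.89

Apex's profit: π_A = (266 - 0.5Q)q_A - (64q_A). Setting ∂π_A/∂q_A = 0: 202 - q_A - (1/2)(q_R) = 0.
Rigel's profit: π_R = (266 - 0.5Q)q_R - (121q_R). Setting ∂π_R/∂q_R = 0: 145 - q_R - (1/2)(q_A) = 0.
So q_A = (202 - (1/2)q_R) and q_R = (145 - (1/2)q_A).
Solving the pair: q_A = 518/3, q_R = 176/3.
Price P = 266 - (1/2)·(694/3) = 451/3.
Apex's profit: (451/3 - 64)·(518/3) = 14906.8889.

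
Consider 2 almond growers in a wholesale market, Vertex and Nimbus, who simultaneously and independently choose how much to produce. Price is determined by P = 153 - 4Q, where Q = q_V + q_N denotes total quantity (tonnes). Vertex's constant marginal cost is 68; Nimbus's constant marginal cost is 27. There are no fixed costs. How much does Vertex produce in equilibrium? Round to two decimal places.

Vertex's profit: π_V = (153 - 4Q)q_V - (68q_V). Setting ∂π_V/∂q_V = 0: 85 - 8q_V - 4(q_N) = 0.
Nimbus's profit: π_N = (153 - 4Q)q_N - (27q_N). Setting ∂π_N/∂q_N = 0: 126 - 8q_N - 4(q_V) = 0.
So q_V = (85 - 4q_N)/8 and q_N = (126 - 4q_V)/8.
Substituting one into the other gives q_V = 11/3 and q_N = 167/12.

3.67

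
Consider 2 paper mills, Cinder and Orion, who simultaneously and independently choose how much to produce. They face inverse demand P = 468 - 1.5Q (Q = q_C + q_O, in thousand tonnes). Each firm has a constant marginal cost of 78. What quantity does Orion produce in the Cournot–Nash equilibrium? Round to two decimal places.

Each firm earns π_i = (468 - 1.5Q)q_i - 78q_i.
Setting ∂π_i/∂q_i = 0 with rivals' quantities fixed: 390 - 3q_i - (3/2)q_j = 0.
With identical firms every q_j equals q_i, so q_j = q_i and 390 = (9/2)q_i, giving q_i = 260/3.

86.67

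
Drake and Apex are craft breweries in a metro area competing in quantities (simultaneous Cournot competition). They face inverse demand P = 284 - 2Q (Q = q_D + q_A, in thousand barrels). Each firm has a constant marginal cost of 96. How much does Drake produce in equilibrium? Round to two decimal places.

Each firm earns π_i = (284 - 2Q)q_i - 96q_i.
First-order condition (treating rivals' output as given): 188 - 4q_i - 2q_j = 0.
By symmetry each firm produces the same amount; substituting q_j = q_i yields q_i = 188/6 = 94/3.

31.33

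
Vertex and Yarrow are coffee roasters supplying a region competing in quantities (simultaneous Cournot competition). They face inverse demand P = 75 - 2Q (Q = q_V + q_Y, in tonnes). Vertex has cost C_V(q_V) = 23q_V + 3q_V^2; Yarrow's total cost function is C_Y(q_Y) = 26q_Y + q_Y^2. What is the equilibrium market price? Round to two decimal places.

53.57

Vertex's profit: π_V = (75 - 2Q)q_V - (23q_V + 3q_V²). Setting ∂π_V/∂q_V = 0: 52 - 10q_V - 2(q_Y) = 0.
Yarrow's first-order condition: 49 - 6q_Y - 2(q_V) = 0.
So q_V = (52 - 2q_Y)/10 and q_Y = (49 - 2q_V)/6.
Substituting one into the other gives q_V = 107/28 and q_Y = 193/28.
Total output Q = 75/7, so price P = 75 - 2·(75/7) = 375/7.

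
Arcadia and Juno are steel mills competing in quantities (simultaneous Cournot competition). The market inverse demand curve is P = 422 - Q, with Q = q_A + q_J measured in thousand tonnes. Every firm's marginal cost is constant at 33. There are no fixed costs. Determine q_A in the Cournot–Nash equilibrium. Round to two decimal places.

129.67

A representative firm's profit is π_i = q_i(422 - Q) - 33q_i.
First-order condition (treating rivals' output as given): 389 - 2q_i - q_j = 0.
By symmetry each firm produces the same amount; substituting q_j = q_i yields q_i = 389/3.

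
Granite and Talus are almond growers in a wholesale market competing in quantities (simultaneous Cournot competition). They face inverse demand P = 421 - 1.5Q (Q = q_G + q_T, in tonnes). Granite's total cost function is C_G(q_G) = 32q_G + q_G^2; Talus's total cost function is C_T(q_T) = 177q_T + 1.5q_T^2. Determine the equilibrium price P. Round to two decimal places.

280.22

Granite's profit: π_G = (421 - 1.5Q)q_G - (32q_G + q_G²). Setting ∂π_G/∂q_G = 0: 389 - 5q_G - (3/2)(q_T) = 0.
Talus's first-order condition: 244 - 6q_T - (3/2)(q_G) = 0.
Rearranging gives the reaction functions q_G = (389 - (3/2)q_T)/5 and q_T = (244 - (3/2)q_G)/6.
Solving the pair: q_G = 70.9189, q_T = 22.9369.
Total output Q = 93.8559, so price P = 421 - (3/2)·93.8559 = 280.2162.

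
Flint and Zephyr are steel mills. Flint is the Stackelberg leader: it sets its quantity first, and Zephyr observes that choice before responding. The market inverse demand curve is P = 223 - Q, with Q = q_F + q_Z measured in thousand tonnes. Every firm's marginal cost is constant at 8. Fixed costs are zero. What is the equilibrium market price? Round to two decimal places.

61.75

Solve by backward induction. Given q_F, the follower Zephyr maximises π_Z = (223 - q_F - q_Z)q_Z - 8q_Z.
∂π_Z/∂q_Z = 215 - q_F - 2q_Z = 0 gives the reaction function q_Z = (215 - q_F)/2.
The leader anticipates this reaction. Substituting into P = 223 - Q gives P = 231/2 - (1/2)q_F, so π_F = (231/2 - (1/2)q_F)q_F - 8q_F.
The leader's first-order condition 215/2 - q_F = 0 yields q_F = 215/2.
Then q_Z = (215 - 215/2)/2 = 215/4.
Total output Q = 645/4, so price P = 223 - 645/4 = 247/4.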